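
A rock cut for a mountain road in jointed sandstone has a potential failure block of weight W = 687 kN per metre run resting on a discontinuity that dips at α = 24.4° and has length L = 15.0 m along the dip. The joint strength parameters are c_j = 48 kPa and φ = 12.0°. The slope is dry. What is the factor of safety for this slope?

FS = 3.01

Resolving the block weight along and normal to the plane and applying the Mohr–Coulomb strength on the joint:
N' = W cosα = 687·cos24.4° = 625.6 kN/m
Driving force T = W sinα = 687·sin24.4° = 283.8 kN/m
Resisting force R = c_j·L + N'·tanφ = 48·15.0 + 625.6·tan12.0° = 720.0 + 133.0 = 853.0 kN/m
FS = R / T = 853.0 / 283.8 = 3.006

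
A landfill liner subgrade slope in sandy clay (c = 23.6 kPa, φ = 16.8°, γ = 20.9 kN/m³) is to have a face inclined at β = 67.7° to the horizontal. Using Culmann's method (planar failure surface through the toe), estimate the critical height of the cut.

Culmann's analysis gives the critical failure plane at α_cr = (β + φ)/2 = (67.7 + 16.8)/2 = 42.2°, and the critical height
H_c = (4c/γ) · sinβ cosφ / [1 − cos(β − φ)]
    = (4·23.6/20.9) · sin67.7°·cos16.8° / [1 − cos(50.9°)]
    = 4.517 · 0.9252·0.9573 / [1 − 0.6307]
    = 4.517 · 0.8857 / 0.3693
    = 10.83 m

H_c = 10.83 m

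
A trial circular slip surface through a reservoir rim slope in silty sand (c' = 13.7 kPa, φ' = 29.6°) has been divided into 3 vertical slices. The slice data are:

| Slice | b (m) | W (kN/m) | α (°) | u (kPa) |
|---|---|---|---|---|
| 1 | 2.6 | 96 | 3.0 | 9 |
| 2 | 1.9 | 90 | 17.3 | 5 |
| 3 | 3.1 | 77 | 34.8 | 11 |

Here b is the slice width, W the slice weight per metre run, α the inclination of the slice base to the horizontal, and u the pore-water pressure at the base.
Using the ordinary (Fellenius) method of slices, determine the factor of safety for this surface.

Ordinary method of slices: FS = Σ[c'·Δl_i + (W_i cosα_i − u_i·Δl_i)·tanφ'] / Σ W_i sinα_i, with Δl_i = b_i / cosα_i.
Slice 1: Δl = 2.6/cos3.0° = 2.604 m; N'_1 = 96·cos3.0° − 9·2.604 = 72.4; c'Δl = 35.67; W sinα = 5.0
Slice 2: Δl = 1.9/cos17.3° = 1.990 m; N'_2 = 90·cos17.3° − 5·1.990 = 76.0; c'Δl = 27.26; W sinα = 26.8
Slice 3: Δl = 3.1/cos34.8° = 3.775 m; N'_3 = 77·cos34.8° − 11·3.775 = 21.7; c'Δl = 51.72; W sinα = 43.9
Σc'Δl = 114.7 kN/m; ΣN' = 170.1 kN/m; ΣW sinα = 75.7 kN/m
Resisting = 114.7 + 170.1·tan29.6° = 114.7 + 96.6 = 211.3 kN/m
FS = 211.3 / 75.7 = 2.790

FS = 2.79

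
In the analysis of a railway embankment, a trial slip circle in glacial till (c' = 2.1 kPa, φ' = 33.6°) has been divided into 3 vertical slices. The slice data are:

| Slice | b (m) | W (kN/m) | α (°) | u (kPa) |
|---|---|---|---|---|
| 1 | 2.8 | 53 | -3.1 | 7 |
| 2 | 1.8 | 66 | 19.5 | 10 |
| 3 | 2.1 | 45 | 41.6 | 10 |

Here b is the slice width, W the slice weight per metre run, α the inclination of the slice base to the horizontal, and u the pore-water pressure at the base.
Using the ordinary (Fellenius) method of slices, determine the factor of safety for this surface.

Ordinary method of slices: FS = Σ[c'·Δl_i + (W_i cosα_i − u_i·Δl_i)·tanφ'] / Σ W_i sinα_i, with Δl_i = b_i / cosα_i.
Slice 1: Δl = 2.8/cos(-3.1°) = 2.804 m; N'_1 = 53·cos(-3.1°) − 7·2.804 = 33.3; c'Δl = 5.89; W sinα = -2.9
Slice 2: Δl = 1.8/cos19.5° = 1.910 m; N'_2 = 66·cos19.5° − 10·1.910 = 43.1; c'Δl = 4.01; W sinα = 22.0
Slice 3: Δl = 2.1/cos41.6° = 2.808 m; N'_3 = 45·cos41.6° − 10·2.808 = 5.6; c'Δl = 5.90; W sinα = 29.9
Σc'Δl = 15.8 kN/m; ΣN' = 82.0 kN/m; ΣW sinα = 49.0 kN/m
Resisting = 15.8 + 82.0·tan33.6° = 15.8 + 54.5 = 70.3 kN/m
FS = 70.3 / 49.0 = 1.433

FS = 1.43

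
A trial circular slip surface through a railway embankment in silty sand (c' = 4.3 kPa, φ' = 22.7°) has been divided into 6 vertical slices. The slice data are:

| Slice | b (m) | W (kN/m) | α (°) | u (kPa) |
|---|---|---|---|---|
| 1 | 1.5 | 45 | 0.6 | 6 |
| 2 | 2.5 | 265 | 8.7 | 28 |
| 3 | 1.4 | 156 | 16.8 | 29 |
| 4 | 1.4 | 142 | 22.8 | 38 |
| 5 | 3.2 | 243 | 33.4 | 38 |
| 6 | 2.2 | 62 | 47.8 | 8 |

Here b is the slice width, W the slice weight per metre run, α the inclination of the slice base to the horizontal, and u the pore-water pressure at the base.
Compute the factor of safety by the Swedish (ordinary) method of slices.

Ordinary method of slices: FS = Σ[c'·Δl_i + (W_i cosα_i − u_i·Δl_i)·tanφ'] / Σ W_i sinα_i, with Δl_i = b_i / cosα_i.
Slice 1: Δl = 1.5/cos0.6° = 1.500 m; N'_1 = 45·cos0.6° − 6·1.500 = 36.0; c'Δl = 6.45; W sinα = 0.5
Slice 2: Δl = 2.5/cos8.7° = 2.529 m; N'_2 = 265·cos8.7° − 28·2.529 = 191.1; c'Δl = 10.88; W sinα = 40.1
Slice 3: Δl = 1.4/cos16.8° = 1.462 m; N'_3 = 156·cos16.8° − 29·1.462 = 106.9; c'Δl = 6.29; W sinα = 45.1
Slice 4: Δl = 1.4/cos22.8° = 1.519 m; N'_4 = 142·cos22.8° − 38·1.519 = 73.2; c'Δl = 6.53; W sinα = 55.0
Slice 5: Δl = 3.2/cos33.4° = 3.833 m; N'_5 = 243·cos33.4° − 38·3.833 = 57.2; c'Δl = 16.48; W sinα = 133.8
Slice 6: Δl = 2.2/cos47.8° = 3.275 m; N'_6 = 62·cos47.8° − 8·3.275 = 15.4; c'Δl = 14.08; W sinα = 45.9
Σc'Δl = 60.7 kN/m; ΣN' = 479.9 kN/m; ΣW sinα = 320.4 kN/m
Resisting = 60.7 + 479.9·tan22.7° = 60.7 + 200.8 = 261.5 kN/m
FS = 261.5 / 320.4 = 0.816

FS = 0.82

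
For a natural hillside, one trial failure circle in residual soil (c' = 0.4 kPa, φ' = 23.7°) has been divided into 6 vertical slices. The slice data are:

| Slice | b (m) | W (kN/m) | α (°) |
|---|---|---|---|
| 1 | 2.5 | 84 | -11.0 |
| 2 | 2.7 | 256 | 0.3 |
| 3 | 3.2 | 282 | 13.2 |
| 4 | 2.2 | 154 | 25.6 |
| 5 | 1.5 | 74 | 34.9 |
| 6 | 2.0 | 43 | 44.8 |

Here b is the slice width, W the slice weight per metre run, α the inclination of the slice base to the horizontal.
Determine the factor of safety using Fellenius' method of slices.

Ordinary method of slices: FS = Σ[c'·Δl_i + (W_i cosα_i)·tanφ'] / Σ W_i sinα_i, with Δl_i = b_i / cosα_i.
Slice 1: Δl = 2.5/cos(-11.0°) = 2.547 m; N'_1 = 84·cos(-11.0°) = 82.5; c'Δl = 1.02; W sinα = -16.0
Slice 2: Δl = 2.7/cos0.3° = 2.700 m; N'_2 = 256·cos0.3° = 256.0; c'Δl = 1.08; W sinα = 1.3
Slice 3: Δl = 3.2/cos13.2° = 3.287 m; N'_3 = 282·cos13.2° = 274.5; c'Δl = 1.31; W sinα = 64.4
Slice 4: Δl = 2.2/cos25.6° = 2.439 m; N'_4 = 154·cos25.6° = 138.9; c'Δl = 0.98; W sinα = 66.5
Slice 5: Δl = 1.5/cos34.9° = 1.829 m; N'_5 = 74·cos34.9° = 60.7; c'Δl = 0.73; W sinα = 42.3
Slice 6: Δl = 2.0/cos44.8° = 2.819 m; N'_6 = 43·cos44.8° = 30.5; c'Δl = 1.13; W sinα = 30.3
Σc'Δl = 6.2 kN/m; ΣN' = 843.1 kN/m; ΣW sinα = 188.9 kN/m
Resisting = 6.2 + 843.1·tan23.7° = 6.2 + 370.1 = 376.3 kN/m
FS = 376.3 / 188.9 = 1.992

FS = 1.99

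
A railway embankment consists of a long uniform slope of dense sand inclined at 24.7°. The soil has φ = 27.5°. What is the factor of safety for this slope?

FS = 1.13

For a dry cohesionless infinite slope the factor of safety is FS = tanφ / tanβ.
FS = tan27.5° / tan24.7° = 0.5206 / 0.4599 = 1.132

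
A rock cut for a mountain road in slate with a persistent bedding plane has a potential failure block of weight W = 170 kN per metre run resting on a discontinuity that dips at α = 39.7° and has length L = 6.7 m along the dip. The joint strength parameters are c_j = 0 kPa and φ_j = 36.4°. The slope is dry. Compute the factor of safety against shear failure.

FS = 0.89

Resolving the block weight along and normal to the plane and applying the Mohr–Coulomb strength on the joint:
N' = W cosα = 170·cos39.7° = 130.8 kN/m
Driving force T = W sinα = 170·sin39.7° = 108.6 kN/m
Resisting force R = c_j·L + N'·tanφ_j = 0·6.7 + 130.8·tan36.4° = 0.0 + 96.4 = 96.4 kN/m
FS = R / T = 96.4 / 108.6 = 0.888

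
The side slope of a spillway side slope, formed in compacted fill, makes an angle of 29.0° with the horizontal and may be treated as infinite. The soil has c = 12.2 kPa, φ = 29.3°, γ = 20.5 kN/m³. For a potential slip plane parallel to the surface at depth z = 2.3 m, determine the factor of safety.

FS = 1.62

For an infinite slope with a slip plane parallel to the surface (no pore pressure): FS = [c + γz cos²β tanφ] / [γz sinβ cosβ].
γz = 20.5·2.3 = 47.15 kN/m²
Numerator = 12.2 + 47.15·cos²29.0°·tan29.3° = 12.2 + 47.15·0.7650·0.5612 = 32.440 kPa
Denominator = 47.15·sin29.0°·cos29.0° = 47.15·0.4848·0.8746 = 19.993 kPa
FS = 32.440 / 19.993 = 1.623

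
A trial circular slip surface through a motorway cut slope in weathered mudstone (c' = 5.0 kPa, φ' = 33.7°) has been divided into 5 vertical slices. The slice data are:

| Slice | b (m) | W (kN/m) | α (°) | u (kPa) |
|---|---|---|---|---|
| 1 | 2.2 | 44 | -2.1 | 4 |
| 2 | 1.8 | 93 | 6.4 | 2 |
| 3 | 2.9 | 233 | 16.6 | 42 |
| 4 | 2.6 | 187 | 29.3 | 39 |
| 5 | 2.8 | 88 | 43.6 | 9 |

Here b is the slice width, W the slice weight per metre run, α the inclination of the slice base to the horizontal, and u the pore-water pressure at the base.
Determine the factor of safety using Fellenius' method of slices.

Ordinary method of slices: FS = Σ[c'·Δl_i + (W_i cosα_i − u_i·Δl_i)·tanφ'] / Σ W_i sinα_i, with Δl_i = b_i / cosα_i.
Slice 1: Δl = 2.2/cos(-2.1°) = 2.201 m; N'_1 = 44·cos(-2.1°) − 4·2.201 = 35.2; c'Δl = 11.01; W sinα = -1.6
Slice 2: Δl = 1.8/cos6.4° = 1.811 m; N'_2 = 93·cos6.4° − 2·1.811 = 88.8; c'Δl = 9.06; W sinα = 10.4
Slice 3: Δl = 2.9/cos16.6° = 3.026 m; N'_3 = 233·cos16.6° − 42·3.026 = 96.2; c'Δl = 15.13; W sinα = 66.6
Slice 4: Δl = 2.6/cos29.3° = 2.981 m; N'_4 = 187·cos29.3° − 39·2.981 = 46.8; c'Δl = 14.91; W sinα = 91.5
Slice 5: Δl = 2.8/cos43.6° = 3.866 m; N'_5 = 88·cos43.6° − 9·3.866 = 28.9; c'Δl = 19.33; W sinα = 60.7
Σc'Δl = 69.4 kN/m; ΣN' = 295.9 kN/m; ΣW sinα = 227.5 kN/m
Resisting = 69.4 + 295.9·tan33.7° = 69.4 + 197.3 = 266.8 kN/m
FS = 266.8 / 227.5 = 1.172

FS = 1.17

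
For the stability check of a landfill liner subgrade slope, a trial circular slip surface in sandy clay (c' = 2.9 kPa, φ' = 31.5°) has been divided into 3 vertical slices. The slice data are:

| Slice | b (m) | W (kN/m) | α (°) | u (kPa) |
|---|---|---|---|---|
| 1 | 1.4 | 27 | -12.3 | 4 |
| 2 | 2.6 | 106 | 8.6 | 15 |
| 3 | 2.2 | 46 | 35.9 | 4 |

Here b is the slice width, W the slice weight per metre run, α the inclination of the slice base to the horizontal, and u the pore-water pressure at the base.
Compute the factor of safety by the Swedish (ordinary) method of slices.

FS = 2.39

Ordinary method of slices: FS = Σ[c'·Δl_i + (W_i cosα_i − u_i·Δl_i)·tanφ'] / Σ W_i sinα_i, with Δl_i = b_i / cosα_i.
Slice 1: Δl = 1.4/cos(-12.3°) = 1.433 m; N'_1 = 27·cos(-12.3°) − 4·1.433 = 20.6; c'Δl = 4.16; W sinα = -5.8
Slice 2: Δl = 2.6/cos8.6° = 2.630 m; N'_2 = 106·cos8.6° − 15·2.630 = 65.4; c'Δl = 7.63; W sinα = 15.9
Slice 3: Δl = 2.2/cos35.9° = 2.716 m; N'_3 = 46·cos35.9° − 4·2.716 = 26.4; c'Δl = 7.88; W sinα = 27.0
Σc'Δl = 19.7 kN/m; ΣN' = 112.4 kN/m; ΣW sinα = 37.1 kN/m
Resisting = 19.7 + 112.4·tan31.5° = 19.7 + 68.9 = 88.5 kN/m
FS = 88.5 / 37.1 = 2.388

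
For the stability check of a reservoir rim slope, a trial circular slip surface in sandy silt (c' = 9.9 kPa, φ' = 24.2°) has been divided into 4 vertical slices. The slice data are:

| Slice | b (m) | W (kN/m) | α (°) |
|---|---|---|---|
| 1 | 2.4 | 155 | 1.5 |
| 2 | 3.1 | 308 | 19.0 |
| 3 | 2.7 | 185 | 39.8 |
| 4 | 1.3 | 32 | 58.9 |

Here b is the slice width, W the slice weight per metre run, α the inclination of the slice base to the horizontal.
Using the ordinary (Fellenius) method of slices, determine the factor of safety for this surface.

Ordinary method of slices: FS = Σ[c'·Δl_i + (W_i cosα_i)·tanφ'] / Σ W_i sinα_i, with Δl_i = b_i / cosα_i.
Slice 1: Δl = 2.4/cos1.5° = 2.401 m; N'_1 = 155·cos1.5° = 154.9; c'Δl = 23.77; W sinα = 4.1
Slice 2: Δl = 3.1/cos19.0° = 3.279 m; N'_2 = 308·cos19.0° = 291.2; c'Δl = 32.46; W sinα = 100.3
Slice 3: Δl = 2.7/cos39.8° = 3.514 m; N'_3 = 185·cos39.8° = 142.1; c'Δl = 34.79; W sinα = 118.4
Slice 4: Δl = 1.3/cos58.9° = 2.517 m; N'_4 = 32·cos58.9° = 16.5; c'Δl = 24.92; W sinα = 27.4
Σc'Δl = 115.9 kN/m; ΣN' = 604.8 kN/m; ΣW sinα = 250.2 kN/m
Resisting = 115.9 + 604.8·tan24.2° = 115.9 + 271.8 = 387.8 kN/m
FS = 387.8 / 250.2 = 1.550

FS = 1.55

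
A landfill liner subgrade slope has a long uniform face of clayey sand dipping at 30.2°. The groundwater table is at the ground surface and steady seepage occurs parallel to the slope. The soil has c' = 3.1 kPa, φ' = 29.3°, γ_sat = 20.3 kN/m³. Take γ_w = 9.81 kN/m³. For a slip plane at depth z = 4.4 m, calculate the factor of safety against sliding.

With seepage parallel to the slope and the water table at the surface, the effective normal stress on the slip plane uses the buoyant unit weight γ' = γ_sat − γ_w while the driving shear stress uses γ_sat:
FS = [c' + γ' z cos²β tanφ'] / [γ_sat z sinβ cosβ]
γ' = 20.3 − 9.81 = 10.49 kN/m³
Numerator = 3.1 + 10.49·4.4·cos²30.2°·tan29.3° = 3.1 + 10.49·4.4·0.7470·0.5612 = 22.448 kPa
Denominator = 20.3·4.4·sin30.2°·cos30.2° = 20.3·4.4·0.5030·0.8643 = 38.832 kPa
FS = 22.448 / 38.832 = 0.578

FS = 0.58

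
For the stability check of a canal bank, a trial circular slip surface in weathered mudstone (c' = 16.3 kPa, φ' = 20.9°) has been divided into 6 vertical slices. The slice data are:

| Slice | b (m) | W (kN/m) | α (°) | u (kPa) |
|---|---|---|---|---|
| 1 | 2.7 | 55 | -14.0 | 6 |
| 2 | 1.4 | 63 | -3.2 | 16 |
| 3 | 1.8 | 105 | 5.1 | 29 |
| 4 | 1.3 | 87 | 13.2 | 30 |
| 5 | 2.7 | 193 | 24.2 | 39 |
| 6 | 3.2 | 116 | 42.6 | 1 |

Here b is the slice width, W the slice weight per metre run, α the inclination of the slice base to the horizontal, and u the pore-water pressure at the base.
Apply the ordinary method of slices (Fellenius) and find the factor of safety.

Ordinary method of slices: FS = Σ[c'·Δl_i + (W_i cosα_i − u_i·Δl_i)·tanφ'] / Σ W_i sinα_i, with Δl_i = b_i / cosα_i.
Slice 1: Δl = 2.7/cos(-14.0°) = 2.783 m; N'_1 = 55·cos(-14.0°) − 6·2.783 = 36.7; c'Δl = 45.36; W sinα = -13.3
Slice 2: Δl = 1.4/cos(-3.2°) = 1.402 m; N'_2 = 63·cos(-3.2°) − 16·1.402 = 40.5; c'Δl = 22.86; W sinα = -3.5
Slice 3: Δl = 1.8/cos5.1° = 1.807 m; N'_3 = 105·cos5.1° − 29·1.807 = 52.2; c'Δl = 29.46; W sinα = 9.3
Slice 4: Δl = 1.3/cos13.2° = 1.335 m; N'_4 = 87·cos13.2° − 30·1.335 = 44.6; c'Δl = 21.77; W sinα = 19.9
Slice 5: Δl = 2.7/cos24.2° = 2.960 m; N'_5 = 193·cos24.2° − 39·2.960 = 60.6; c'Δl = 48.25; W sinα = 79.1
Slice 6: Δl = 3.2/cos42.6° = 4.347 m; N'_6 = 116·cos42.6° − 1·4.347 = 81.0; c'Δl = 70.86; W sinα = 78.5
Σc'Δl = 238.5 kN/m; ΣN' = 315.6 kN/m; ΣW sinα = 170.0 kN/m
Resisting = 238.5 + 315.6·tan20.9° = 238.5 + 120.5 = 359.1 kN/m
FS = 359.1 / 170.0 = 2.112

FS = 2.11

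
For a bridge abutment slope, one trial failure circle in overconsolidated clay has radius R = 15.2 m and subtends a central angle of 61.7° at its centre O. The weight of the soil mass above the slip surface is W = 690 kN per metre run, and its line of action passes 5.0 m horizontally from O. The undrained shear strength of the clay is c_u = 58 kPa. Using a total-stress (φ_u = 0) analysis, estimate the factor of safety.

FS = 4.18

Taking moments about the centre O, the resisting moment is provided by the undrained shear strength acting along the arc:
Arc length L_a = R·θ = 15.2·(61.7°·π/180) = 15.2·1.0769 = 16.37 m
M_R = c_u·L_a·R = 58·16.37·15.2 = 14430.4 kN·m/m
M_D = W·d = 690·5.0 = 3450.0 kN·m/m
FS = M_R / M_D = 14430.4 / 3450.0 = 4.183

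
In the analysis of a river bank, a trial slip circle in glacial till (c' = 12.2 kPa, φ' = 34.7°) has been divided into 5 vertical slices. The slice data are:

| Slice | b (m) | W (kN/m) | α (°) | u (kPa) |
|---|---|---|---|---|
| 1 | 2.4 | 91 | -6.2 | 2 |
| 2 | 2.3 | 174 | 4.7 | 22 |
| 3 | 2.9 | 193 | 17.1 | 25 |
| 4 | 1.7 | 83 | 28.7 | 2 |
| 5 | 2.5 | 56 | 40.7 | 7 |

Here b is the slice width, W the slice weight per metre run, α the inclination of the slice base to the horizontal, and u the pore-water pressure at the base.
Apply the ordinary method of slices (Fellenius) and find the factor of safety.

FS = 3.19

Ordinary method of slices: FS = Σ[c'·Δl_i + (W_i cosα_i − u_i·Δl_i)·tanφ'] / Σ W_i sinα_i, with Δl_i = b_i / cosα_i.
Slice 1: Δl = 2.4/cos(-6.2°) = 2.414 m; N'_1 = 91·cos(-6.2°) − 2·2.414 = 85.6; c'Δl = 29.45; W sinα = -9.8
Slice 2: Δl = 2.3/cos4.7° = 2.308 m; N'_2 = 174·cos4.7° − 22·2.308 = 122.6; c'Δl = 28.15; W sinα = 14.3
Slice 3: Δl = 2.9/cos17.1° = 3.034 m; N'_3 = 193·cos17.1° − 25·3.034 = 108.6; c'Δl = 37.02; W sinα = 56.7
Slice 4: Δl = 1.7/cos28.7° = 1.938 m; N'_4 = 83·cos28.7° − 2·1.938 = 68.9; c'Δl = 23.64; W sinα = 39.9
Slice 5: Δl = 2.5/cos40.7° = 3.298 m; N'_5 = 56·cos40.7° − 7·3.298 = 19.4; c'Δl = 40.23; W sinα = 36.5
Σc'Δl = 158.5 kN/m; ΣN' = 405.2 kN/m; ΣW sinα = 137.6 kN/m
Resisting = 158.5 + 405.2·tan34.7° = 158.5 + 280.6 = 439.1 kN/m
FS = 439.1 / 137.6 = 3.192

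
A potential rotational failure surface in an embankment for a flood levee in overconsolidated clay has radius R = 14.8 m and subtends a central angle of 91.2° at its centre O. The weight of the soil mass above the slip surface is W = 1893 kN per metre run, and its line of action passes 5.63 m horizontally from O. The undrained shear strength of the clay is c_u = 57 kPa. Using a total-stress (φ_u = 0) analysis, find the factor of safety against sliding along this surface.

Taking moments about the centre O, the resisting moment is provided by the undrained shear strength acting along the arc:
Arc length L_a = R·θ = 14.8·(91.2°·π/180) = 14.8·1.5917 = 23.56 m
M_R = c_u·L_a·R = 57·23.56·14.8 = 19873.3 kN·m/m
M_D = W·d = 1893·5.63 = 10657.6 kN·m/m
FS = M_R / M_D = 19873.3 / 10657.6 = 1.865

FS = 1.86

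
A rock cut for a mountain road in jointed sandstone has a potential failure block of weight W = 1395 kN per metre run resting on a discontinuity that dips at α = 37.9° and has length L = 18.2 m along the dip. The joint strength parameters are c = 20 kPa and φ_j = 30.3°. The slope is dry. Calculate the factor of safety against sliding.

FS = 1.18

Resolving the block weight along and normal to the plane and applying the Mohr–Coulomb strength on the joint:
N' = W cosα = 1395·cos37.9° = 1100.8 kN/m
Driving force T = W sinα = 1395·sin37.9° = 856.9 kN/m
Resisting force R = c·L + N'·tanφ_j = 20·18.2 + 1100.8·tan30.3° = 364.0 + 643.2 = 1007.2 kN/m
FS = R / T = 1007.2 / 856.9 = 1.175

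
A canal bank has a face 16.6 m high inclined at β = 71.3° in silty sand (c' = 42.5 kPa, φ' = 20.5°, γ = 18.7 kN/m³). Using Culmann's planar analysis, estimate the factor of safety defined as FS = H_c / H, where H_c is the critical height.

FS = 1.32

H_c = (4c'/γ) · sinβ cosφ' / [1 − cos(β − φ')]
    = (4·42.5/18.7) · sin71.3°·cos20.5° / [1 − cos50.8°]
    = 9.091 · 0.8872 / 0.3680 = 21.92 m
FS = H_c / H = 21.92 / 16.6 = 1.320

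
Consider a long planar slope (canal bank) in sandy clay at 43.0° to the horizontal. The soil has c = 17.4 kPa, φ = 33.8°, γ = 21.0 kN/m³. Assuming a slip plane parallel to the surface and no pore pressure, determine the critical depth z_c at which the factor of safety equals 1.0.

z_c = 5.89 m

Setting FS = 1.00 in FS = [c + γz cos²β tanφ] / [γz sinβ cosβ] and solving for z:
z = c / [γ cosβ (FS·sinβ − cosβ·tanφ)]
  = 17.4 / [21.0·cos43.0°·(1.00·sin43.0° − cos43.0°·tan33.8°)]
  = 17.4 / [21.0·0.7314·(1.00·0.6820 − 0.7314·0.6694)]
  = 17.4 / 2.9550 = 5.888 m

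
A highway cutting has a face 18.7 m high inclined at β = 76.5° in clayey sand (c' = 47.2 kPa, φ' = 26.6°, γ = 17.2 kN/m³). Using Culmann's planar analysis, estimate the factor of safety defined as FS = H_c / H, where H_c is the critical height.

H_c = (4c'/γ) · sinβ cosφ' / [1 − cos(β − φ')]
    = (4·47.2/17.2) · sin76.5°·cos26.6° / [1 − cos49.9°]
    = 10.977 · 0.8694 / 0.3559 = 26.82 m
FS = H_c / H = 26.82 / 18.7 = 1.434

FS = 1.43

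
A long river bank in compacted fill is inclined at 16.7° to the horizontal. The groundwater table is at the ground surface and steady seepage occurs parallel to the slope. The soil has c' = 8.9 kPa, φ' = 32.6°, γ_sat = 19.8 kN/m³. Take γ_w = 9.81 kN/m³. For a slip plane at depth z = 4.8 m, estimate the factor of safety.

With seepage parallel to the slope and the water table at the surface, the effective normal stress on the slip plane uses the buoyant unit weight γ' = γ_sat − γ_w while the driving shear stress uses γ_sat:
FS = [c' + γ' z cos²β tanφ'] / [γ_sat z sinβ cosβ]
γ' = 19.8 − 9.81 = 9.99 kN/m³
Numerator = 8.9 + 9.99·4.8·cos²16.7°·tan32.6° = 8.9 + 9.99·4.8·0.9174·0.6395 = 37.034 kPa
Denominator = 19.8·4.8·sin16.7°·cos16.7° = 19.8·4.8·0.2874·0.9578 = 26.159 kPa
FS = 37.034 / 26.159 = 1.416

FS = 1.42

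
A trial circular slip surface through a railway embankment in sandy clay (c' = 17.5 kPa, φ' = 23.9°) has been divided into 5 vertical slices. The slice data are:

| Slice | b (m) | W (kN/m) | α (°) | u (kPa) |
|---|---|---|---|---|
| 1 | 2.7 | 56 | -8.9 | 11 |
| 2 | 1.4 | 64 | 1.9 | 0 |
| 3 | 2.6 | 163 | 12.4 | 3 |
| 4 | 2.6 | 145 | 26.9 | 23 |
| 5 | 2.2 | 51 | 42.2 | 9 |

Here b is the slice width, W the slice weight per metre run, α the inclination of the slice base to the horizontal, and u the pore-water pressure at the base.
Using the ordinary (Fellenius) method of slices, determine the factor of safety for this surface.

FS = 2.81

Ordinary method of slices: FS = Σ[c'·Δl_i + (W_i cosα_i − u_i·Δl_i)·tanφ'] / Σ W_i sinα_i, with Δl_i = b_i / cosα_i.
Slice 1: Δl = 2.7/cos(-8.9°) = 2.733 m; N'_1 = 56·cos(-8.9°) − 11·2.733 = 25.3; c'Δl = 47.83; W sinα = -8.7
Slice 2: Δl = 1.4/cos1.9° = 1.401 m; N'_2 = 64·cos1.9° − 0·1.401 = 64.0; c'Δl = 24.51; W sinα = 2.1
Slice 3: Δl = 2.6/cos12.4° = 2.662 m; N'_3 = 163·cos12.4° − 3·2.662 = 151.2; c'Δl = 46.59; W sinα = 35.0
Slice 4: Δl = 2.6/cos26.9° = 2.915 m; N'_4 = 145·cos26.9° − 23·2.915 = 62.3; c'Δl = 51.02; W sinα = 65.6
Slice 5: Δl = 2.2/cos42.2° = 2.970 m; N'_5 = 51·cos42.2° − 9·2.970 = 11.1; c'Δl = 51.97; W sinα = 34.3
Σc'Δl = 221.9 kN/m; ΣN' = 313.7 kN/m; ΣW sinα = 128.3 kN/m
Resisting = 221.9 + 313.7·tan23.9° = 221.9 + 139.0 = 361.0 kN/m
FS = 361.0 / 128.3 = 2.813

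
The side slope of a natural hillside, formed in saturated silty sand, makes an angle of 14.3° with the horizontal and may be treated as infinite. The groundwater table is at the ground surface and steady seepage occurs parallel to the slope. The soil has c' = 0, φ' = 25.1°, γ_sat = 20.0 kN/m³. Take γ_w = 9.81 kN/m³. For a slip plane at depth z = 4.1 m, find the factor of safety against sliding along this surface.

With seepage parallel to the slope and the water table at the surface, the effective normal stress on the slip plane uses the buoyant unit weight γ' = γ_sat − γ_w while the driving shear stress uses γ_sat:
FS = [c' + γ' z cos²β tanφ'] / [γ_sat z sinβ cosβ]
(For c' = 0 this reduces to FS = (γ'/γ_sat)·tanφ'/tanβ.)
γ' = 20.0 − 9.81 = 10.19 kN/m³
Numerator = 0.0 + 10.19·4.1·cos²14.3°·tan25.1° = 0.0 + 10.19·4.1·0.9390·0.4684 = 18.377 kPa
Denominator = 20.0·4.1·sin14.3°·cos14.3° = 20.0·4.1·0.2470·0.9690 = 19.626 kPa
FS = 18.377 / 19.626 = 0.936

FS = 0.94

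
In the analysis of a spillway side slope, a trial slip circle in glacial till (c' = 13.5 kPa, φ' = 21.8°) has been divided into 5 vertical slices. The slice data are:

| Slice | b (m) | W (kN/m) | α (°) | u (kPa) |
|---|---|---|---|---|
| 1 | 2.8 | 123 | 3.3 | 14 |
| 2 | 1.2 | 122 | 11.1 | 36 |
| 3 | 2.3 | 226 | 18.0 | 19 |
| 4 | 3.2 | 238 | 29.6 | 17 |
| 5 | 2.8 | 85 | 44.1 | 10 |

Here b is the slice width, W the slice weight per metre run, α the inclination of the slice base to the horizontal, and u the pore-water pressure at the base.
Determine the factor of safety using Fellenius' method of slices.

FS = 1.40

Ordinary method of slices: FS = Σ[c'·Δl_i + (W_i cosα_i − u_i·Δl_i)·tanφ'] / Σ W_i sinα_i, with Δl_i = b_i / cosα_i.
Slice 1: Δl = 2.8/cos3.3° = 2.805 m; N'_1 = 123·cos3.3° − 14·2.805 = 83.5; c'Δl = 37.86; W sinα = 7.1
Slice 2: Δl = 1.2/cos11.1° = 1.223 m; N'_2 = 122·cos11.1° − 36·1.223 = 75.7; c'Δl = 16.51; W sinα = 23.5
Slice 3: Δl = 2.3/cos18.0° = 2.418 m; N'_3 = 226·cos18.0° − 19·2.418 = 169.0; c'Δl = 32.65; W sinα = 69.8
Slice 4: Δl = 3.2/cos29.6° = 3.680 m; N'_4 = 238·cos29.6° − 17·3.680 = 144.4; c'Δl = 49.68; W sinα = 117.6
Slice 5: Δl = 2.8/cos44.1° = 3.899 m; N'_5 = 85·cos44.1° − 10·3.899 = 22.1; c'Δl = 52.64; W sinα = 59.2
Σc'Δl = 189.3 kN/m; ΣN' = 494.6 kN/m; ΣW sinα = 277.1 kN/m
Resisting = 189.3 + 494.6·tan21.8° = 189.3 + 197.8 = 387.2 kN/m
FS = 387.2 / 277.1 = 1.397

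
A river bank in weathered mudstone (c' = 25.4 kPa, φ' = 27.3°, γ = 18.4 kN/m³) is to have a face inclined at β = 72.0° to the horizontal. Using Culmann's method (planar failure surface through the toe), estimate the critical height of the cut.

H_c = 16.14 m

Culmann's analysis gives the critical failure plane at α_cr = (β + φ')/2 = (72.0 + 27.3)/2 = 49.6°, and the critical height
H_c = (4c'/γ) · sinβ cosφ' / [1 − cos(β − φ')]
    = (4·25.4/18.4) · sin72.0°·cos27.3° / [1 − cos(44.7°)]
    = 5.522 · 0.9511·0.8886 / [1 − 0.7108]
    = 5.522 · 0.8451 / 0.2892
    = 16.14 m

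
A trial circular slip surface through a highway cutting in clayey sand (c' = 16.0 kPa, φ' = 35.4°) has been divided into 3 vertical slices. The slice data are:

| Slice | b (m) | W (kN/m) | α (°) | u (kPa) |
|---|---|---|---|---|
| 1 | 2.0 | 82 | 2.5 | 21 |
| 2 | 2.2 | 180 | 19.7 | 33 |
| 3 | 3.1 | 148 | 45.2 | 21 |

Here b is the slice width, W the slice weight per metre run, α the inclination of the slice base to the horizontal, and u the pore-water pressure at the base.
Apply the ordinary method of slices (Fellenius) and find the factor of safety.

Ordinary method of slices: FS = Σ[c'·Δl_i + (W_i cosα_i − u_i·Δl_i)·tanφ'] / Σ W_i sinα_i, with Δl_i = b_i / cosα_i.
Slice 1: Δl = 2.0/cos2.5° = 2.002 m; N'_1 = 82·cos2.5° − 21·2.002 = 39.9; c'Δl = 32.03; W sinα = 3.6
Slice 2: Δl = 2.2/cos19.7° = 2.337 m; N'_2 = 180·cos19.7° − 33·2.337 = 92.4; c'Δl = 37.39; W sinα = 60.7
Slice 3: Δl = 3.1/cos45.2° = 4.399 m; N'_3 = 148·cos45.2° − 21·4.399 = 11.9; c'Δl = 70.39; W sinα = 105.0
Σc'Δl = 139.8 kN/m; ΣN' = 144.1 kN/m; ΣW sinα = 169.3 kN/m
Resisting = 139.8 + 144.1·tan35.4° = 139.8 + 102.4 = 242.2 kN/m
FS = 242.2 / 169.3 = 1.431

FS = 1.43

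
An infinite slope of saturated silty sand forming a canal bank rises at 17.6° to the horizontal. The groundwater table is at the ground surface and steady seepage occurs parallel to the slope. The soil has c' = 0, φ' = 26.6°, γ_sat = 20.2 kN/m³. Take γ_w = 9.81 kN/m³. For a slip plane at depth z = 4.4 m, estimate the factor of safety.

With seepage parallel to the slope and the water table at the surface, the effective normal stress on the slip plane uses the buoyant unit weight γ' = γ_sat − γ_w while the driving shear stress uses γ_sat:
FS = [c' + γ' z cos²β tanφ'] / [γ_sat z sinβ cosβ]
(For c' = 0 this reduces to FS = (γ'/γ_sat)·tanφ'/tanβ.)
γ' = 20.2 − 9.81 = 10.39 kN/m³
Numerator = 0.0 + 10.39·4.4·cos²17.6°·tan26.6° = 0.0 + 10.39·4.4·0.9086·0.5008 = 20.800 kPa
Denominator = 20.2·4.4·sin17.6°·cos17.6° = 20.2·4.4·0.3024·0.9532 = 25.617 kPa
FS = 20.800 / 25.617 = 0.812

FS = 0.81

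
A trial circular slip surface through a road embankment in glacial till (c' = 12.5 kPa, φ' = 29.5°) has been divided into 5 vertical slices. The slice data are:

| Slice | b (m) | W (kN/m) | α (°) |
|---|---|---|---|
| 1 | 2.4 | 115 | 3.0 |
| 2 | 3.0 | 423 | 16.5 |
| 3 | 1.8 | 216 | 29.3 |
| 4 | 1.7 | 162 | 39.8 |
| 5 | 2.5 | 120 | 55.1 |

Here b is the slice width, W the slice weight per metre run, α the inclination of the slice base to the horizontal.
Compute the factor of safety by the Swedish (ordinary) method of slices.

FS = 1.58

Ordinary method of slices: FS = Σ[c'·Δl_i + (W_i cosα_i)·tanφ'] / Σ W_i sinα_i, with Δl_i = b_i / cosα_i.
Slice 1: Δl = 2.4/cos3.0° = 2.403 m; N'_1 = 115·cos3.0° = 114.8; c'Δl = 30.04; W sinα = 6.0
Slice 2: Δl = 3.0/cos16.5° = 3.129 m; N'_2 = 423·cos16.5° = 405.6; c'Δl = 39.11; W sinα = 120.1
Slice 3: Δl = 1.8/cos29.3° = 2.064 m; N'_3 = 216·cos29.3° = 188.4; c'Δl = 25.80; W sinα = 105.7
Slice 4: Δl = 1.7/cos39.8° = 2.213 m; N'_4 = 162·cos39.8° = 124.5; c'Δl = 27.66; W sinα = 103.7
Slice 5: Δl = 2.5/cos55.1° = 4.370 m; N'_5 = 120·cos55.1° = 68.7; c'Δl = 54.62; W sinα = 98.4
Σc'Δl = 177.2 kN/m; ΣN' = 901.9 kN/m; ΣW sinα = 434.0 kN/m
Resisting = 177.2 + 901.9·tan29.5° = 177.2 + 510.3 = 687.5 kN/m
FS = 687.5 / 434.0 = 1.584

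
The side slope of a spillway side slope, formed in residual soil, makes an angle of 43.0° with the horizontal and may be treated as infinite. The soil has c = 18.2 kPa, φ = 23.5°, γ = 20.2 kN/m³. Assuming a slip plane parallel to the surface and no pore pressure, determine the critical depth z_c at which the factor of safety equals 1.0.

Setting FS = 1.00 in FS = [c + γz cos²β tanφ] / [γz sinβ cosβ] and solving for z:
z = c / [γ cosβ (FS·sinβ − cosβ·tanφ)]
  = 18.2 / [20.2·cos43.0°·(1.00·sin43.0° − cos43.0°·tan23.5°)]
  = 18.2 / [20.2·0.7314·(1.00·0.6820 − 0.7314·0.4348)]
  = 18.2 / 5.3774 = 3.385 m

z_c = 3.38 m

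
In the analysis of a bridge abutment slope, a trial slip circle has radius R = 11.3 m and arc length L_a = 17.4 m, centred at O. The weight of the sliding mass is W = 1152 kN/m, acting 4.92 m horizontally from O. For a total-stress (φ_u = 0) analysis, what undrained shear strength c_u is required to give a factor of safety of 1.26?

c_u = 36.3 kPa

FS = c_u·L_a·R / (W·d), so c_u = FS·W·d / (L_a·R).
c_u = 1.26·1152·4.92 / (17.40·11.3) = 7141.5 / 196.62 = 36.32 kPa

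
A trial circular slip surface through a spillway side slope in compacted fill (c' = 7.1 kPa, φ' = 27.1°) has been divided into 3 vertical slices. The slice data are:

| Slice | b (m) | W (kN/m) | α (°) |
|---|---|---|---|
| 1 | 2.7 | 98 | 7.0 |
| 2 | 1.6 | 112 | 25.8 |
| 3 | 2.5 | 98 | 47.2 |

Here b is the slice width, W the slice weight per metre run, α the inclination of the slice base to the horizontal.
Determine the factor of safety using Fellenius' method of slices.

Ordinary method of slices: FS = Σ[c'·Δl_i + (W_i cosα_i)·tanφ'] / Σ W_i sinα_i, with Δl_i = b_i / cosα_i.
Slice 1: Δl = 2.7/cos7.0° = 2.720 m; N'_1 = 98·cos7.0° = 97.3; c'Δl = 19.31; W sinα = 11.9
Slice 2: Δl = 1.6/cos25.8° = 1.777 m; N'_2 = 112·cos25.8° = 100.8; c'Δl = 12.62; W sinα = 48.7
Slice 3: Δl = 2.5/cos47.2° = 3.679 m; N'_3 = 98·cos47.2° = 66.6; c'Δl = 26.12; W sinα = 71.9
Σc'Δl = 58.1 kN/m; ΣN' = 264.7 kN/m; ΣW sinα = 132.6 kN/m
Resisting = 58.1 + 264.7·tan27.1° = 58.1 + 135.4 = 193.5 kN/m
FS = 193.5 / 132.6 = 1.459

FS = 1.46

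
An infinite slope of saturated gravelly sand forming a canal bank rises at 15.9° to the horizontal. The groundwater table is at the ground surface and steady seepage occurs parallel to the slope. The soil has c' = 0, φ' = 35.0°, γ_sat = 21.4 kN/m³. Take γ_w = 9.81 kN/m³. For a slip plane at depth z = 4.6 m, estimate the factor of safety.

With seepage parallel to the slope and the water table at the surface, the effective normal stress on the slip plane uses the buoyant unit weight γ' = γ_sat − γ_w while the driving shear stress uses γ_sat:
FS = [c' + γ' z cos²β tanφ'] / [γ_sat z sinβ cosβ]
(For c' = 0 this reduces to FS = (γ'/γ_sat)·tanφ'/tanβ.)
γ' = 21.4 − 9.81 = 11.59 kN/m³
Numerator = 0.0 + 11.59·4.6·cos²15.9°·tan35.0° = 0.0 + 11.59·4.6·0.9249·0.7002 = 34.529 kPa
Denominator = 21.4·4.6·sin15.9°·cos15.9° = 21.4·4.6·0.2740·0.9617 = 25.937 kPa
FS = 34.529 / 25.937 = 1.331

FS = 1.33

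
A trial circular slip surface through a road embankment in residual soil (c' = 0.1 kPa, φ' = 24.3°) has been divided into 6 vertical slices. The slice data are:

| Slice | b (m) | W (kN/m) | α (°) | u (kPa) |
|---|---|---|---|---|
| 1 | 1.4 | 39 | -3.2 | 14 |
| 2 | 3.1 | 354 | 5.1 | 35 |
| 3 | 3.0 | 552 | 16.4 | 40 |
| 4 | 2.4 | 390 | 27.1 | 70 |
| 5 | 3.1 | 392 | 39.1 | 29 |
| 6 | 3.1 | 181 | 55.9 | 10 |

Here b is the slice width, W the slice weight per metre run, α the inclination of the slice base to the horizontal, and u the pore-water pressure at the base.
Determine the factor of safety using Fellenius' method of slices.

Ordinary method of slices: FS = Σ[c'·Δl_i + (W_i cosα_i − u_i·Δl_i)·tanφ'] / Σ W_i sinα_i, with Δl_i = b_i / cosα_i.
Slice 1: Δl = 1.4/cos(-3.2°) = 1.402 m; N'_1 = 39·cos(-3.2°) − 14·1.402 = 19.3; c'Δl = 0.14; W sinα = -2.2
Slice 2: Δl = 3.1/cos5.1° = 3.112 m; N'_2 = 354·cos5.1° − 35·3.112 = 243.7; c'Δl = 0.31; W sinα = 31.5
Slice 3: Δl = 3.0/cos16.4° = 3.127 m; N'_3 = 552·cos16.4° − 40·3.127 = 404.5; c'Δl = 0.31; W sinα = 155.9
Slice 4: Δl = 2.4/cos27.1° = 2.696 m; N'_4 = 390·cos27.1° − 70·2.696 = 158.5; c'Δl = 0.27; W sinα = 177.7
Slice 5: Δl = 3.1/cos39.1° = 3.995 m; N'_5 = 392·cos39.1° − 29·3.995 = 188.4; c'Δl = 0.40; W sinα = 247.2
Slice 6: Δl = 3.1/cos55.9° = 5.529 m; N'_6 = 181·cos55.9° − 10·5.529 = 46.2; c'Δl = 0.55; W sinα = 149.9
Σc'Δl = 2.0 kN/m; ΣN' = 1060.4 kN/m; ΣW sinα = 759.9 kN/m
Resisting = 2.0 + 1060.4·tan24.3° = 2.0 + 478.8 = 480.8 kN/m
FS = 480.8 / 759.9 = 0.633

FS = 0.63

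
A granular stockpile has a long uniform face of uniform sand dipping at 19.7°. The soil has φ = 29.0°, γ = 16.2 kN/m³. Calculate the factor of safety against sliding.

For a dry cohesionless infinite slope the factor of safety is FS = tanφ / tanβ.
FS = tan29.0° / tan19.7° = 0.5543 / 0.3581 = 1.548

FS = 1.55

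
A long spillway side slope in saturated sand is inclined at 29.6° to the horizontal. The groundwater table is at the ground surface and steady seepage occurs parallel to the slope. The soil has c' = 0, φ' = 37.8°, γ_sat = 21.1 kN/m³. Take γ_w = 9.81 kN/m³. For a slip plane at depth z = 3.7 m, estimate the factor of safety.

With seepage parallel to the slope and the water table at the surface, the effective normal stress on the slip plane uses the buoyant unit weight γ' = γ_sat − γ_w while the driving shear stress uses γ_sat:
FS = [c' + γ' z cos²β tanφ'] / [γ_sat z sinβ cosβ]
(For c' = 0 this reduces to FS = (γ'/γ_sat)·tanφ'/tanβ.)
γ' = 21.1 − 9.81 = 11.29 kN/m³
Numerator = 0.0 + 11.29·3.7·cos²29.6°·tan37.8° = 0.0 + 11.29·3.7·0.7560·0.7757 = 24.497 kPa
Denominator = 21.1·3.7·sin29.6°·cos29.6° = 21.1·3.7·0.4939·0.8695 = 33.529 kPa
FS = 24.497 / 33.529 = 0.731

FS = 0.73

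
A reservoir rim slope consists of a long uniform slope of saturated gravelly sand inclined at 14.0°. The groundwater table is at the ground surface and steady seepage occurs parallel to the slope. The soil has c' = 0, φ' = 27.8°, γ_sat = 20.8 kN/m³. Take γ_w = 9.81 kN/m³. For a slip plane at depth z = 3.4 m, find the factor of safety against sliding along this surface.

FS = 1.12

With seepage parallel to the slope and the water table at the surface, the effective normal stress on the slip plane uses the buoyant unit weight γ' = γ_sat − γ_w while the driving shear stress uses γ_sat:
FS = [c' + γ' z cos²β tanφ'] / [γ_sat z sinβ cosβ]
(For c' = 0 this reduces to FS = (γ'/γ_sat)·tanφ'/tanβ.)
γ' = 20.8 − 9.81 = 10.99 kN/m³
Numerator = 0.0 + 10.99·3.4·cos²14.0°·tan27.8° = 0.0 + 10.99·3.4·0.9415·0.5272 = 18.548 kPa
Denominator = 20.8·3.4·sin14.0°·cos14.0° = 20.8·3.4·0.2419·0.9703 = 16.601 kPa
FS = 18.548 / 16.601 = 1.117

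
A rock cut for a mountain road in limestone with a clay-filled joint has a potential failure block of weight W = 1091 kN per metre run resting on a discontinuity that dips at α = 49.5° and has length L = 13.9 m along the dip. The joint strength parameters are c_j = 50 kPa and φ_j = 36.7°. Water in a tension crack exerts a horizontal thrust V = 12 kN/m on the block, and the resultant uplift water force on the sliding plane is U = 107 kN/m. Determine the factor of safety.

Resolving the block weight along and normal to the plane and applying the Mohr–Coulomb strength on the joint:
N' = W cosα − U − V sinα = 1091·cos49.5° − 107 − 12·sin49.5° = 592.4 kN/m
Driving force T = W sinα + V cosα = 1091·sin49.5° + 12·cos49.5° = 837.4 kN/m
Resisting force R = c_j·L + N'·tanφ_j = 50·13.9 + 592.4·tan36.7° = 695.0 + 441.6 = 1136.6 kN/m
FS = R / T = 1136.6 / 837.4 = 1.357

FS = 1.36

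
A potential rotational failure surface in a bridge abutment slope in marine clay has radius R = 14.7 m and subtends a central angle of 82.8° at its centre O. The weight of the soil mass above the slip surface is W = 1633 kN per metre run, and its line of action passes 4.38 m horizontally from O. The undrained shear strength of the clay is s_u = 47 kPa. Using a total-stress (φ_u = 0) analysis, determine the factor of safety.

FS = 2.05

Taking moments about the centre O, the resisting moment is provided by the undrained shear strength acting along the arc:
Arc length L_a = R·θ = 14.7·(82.8°·π/180) = 14.7·1.4451 = 21.24 m
M_R = s_u·L_a·R = 47·21.24·14.7 = 14677.1 kN·m/m
M_D = W·d = 1633·4.38 = 7152.5 kN·m/m
FS = M_R / M_D = 14677.1 / 7152.5 = 2.052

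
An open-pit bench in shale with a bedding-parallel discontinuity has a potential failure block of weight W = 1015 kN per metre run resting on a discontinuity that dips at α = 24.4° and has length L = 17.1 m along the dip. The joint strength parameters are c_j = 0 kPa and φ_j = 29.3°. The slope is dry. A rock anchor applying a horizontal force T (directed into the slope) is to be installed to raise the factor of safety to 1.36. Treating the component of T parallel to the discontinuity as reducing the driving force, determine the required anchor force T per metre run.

T = 35 kN/m

Resolving forces along and normal to the sliding plane, with the horizontal anchor force T adding T·sinα to the effective normal force and T·cosα acting up the plane against the driving force:
FS = [c_jL + (W cosα + T sinα) tanφ_j] / [W sinα − T cosα]
Without the anchor: N' = 924.3 kN/m, driving T_d = 419.3 kN/m, resisting R = 0·17.1 + 924.3·tan29.3° = 518.7 kN/m, FS = 1.24.
Setting FS = 1.36 and solving for T:
1.36·(419.3 − T cos24.4°) = 518.7 + T sin24.4°·tan29.3°
T·(sin24.4°·tan29.3° + 1.36·cos24.4°) = 1.36·419.3 − 518.7
T·(0.4131·0.5612 + 1.36·0.9107) = 570.2 − 518.7 = 51.5
T·1.4704 = 51.5
T = 35.0 kN/m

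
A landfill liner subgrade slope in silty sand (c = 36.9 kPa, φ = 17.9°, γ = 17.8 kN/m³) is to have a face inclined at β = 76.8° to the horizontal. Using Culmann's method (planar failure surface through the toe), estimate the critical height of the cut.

Culmann's analysis gives the critical failure plane at α_cr = (β + φ)/2 = (76.8 + 17.9)/2 = 47.3°, and the critical height
H_c = (4c/γ) · sinβ cosφ / [1 − cos(β − φ)]
    = (4·36.9/17.8) · sin76.8°·cos17.9° / [1 − cos(58.9°)]
    = 8.292 · 0.9736·0.9516 / [1 − 0.5165]
    = 8.292 · 0.9265 / 0.4835
    = 15.89 m

H_c = 15.89 m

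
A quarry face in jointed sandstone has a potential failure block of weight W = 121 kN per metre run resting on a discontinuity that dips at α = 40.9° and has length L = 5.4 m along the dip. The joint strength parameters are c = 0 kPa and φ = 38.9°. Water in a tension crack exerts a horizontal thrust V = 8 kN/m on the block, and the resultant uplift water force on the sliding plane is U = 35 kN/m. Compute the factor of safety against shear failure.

FS = 0.48

Resolving the block weight along and normal to the plane and applying the Mohr–Coulomb strength on the joint:
N' = W cosα − U − V sinα = 121·cos40.9° − 35 − 8·sin40.9° = 51.2 kN/m
Driving force T = W sinα + V cosα = 121·sin40.9° + 8·cos40.9° = 85.3 kN/m
Resisting force R = c·L + N'·tanφ = 0·5.4 + 51.2·tan38.9° = 0.0 + 41.3 = 41.3 kN/m
FS = R / T = 41.3 / 85.3 = 0.485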